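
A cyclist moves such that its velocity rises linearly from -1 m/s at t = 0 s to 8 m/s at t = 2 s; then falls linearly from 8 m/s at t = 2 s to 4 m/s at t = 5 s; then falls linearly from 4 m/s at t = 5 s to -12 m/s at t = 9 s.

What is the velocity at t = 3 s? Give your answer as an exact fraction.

On 2–5 s the graph is linear from 8 to 4 m/s: v(3) = 8 + (4 − 8)·(3 − 2)/(5 − 2) = 20/3 m/s.

20/3 m/s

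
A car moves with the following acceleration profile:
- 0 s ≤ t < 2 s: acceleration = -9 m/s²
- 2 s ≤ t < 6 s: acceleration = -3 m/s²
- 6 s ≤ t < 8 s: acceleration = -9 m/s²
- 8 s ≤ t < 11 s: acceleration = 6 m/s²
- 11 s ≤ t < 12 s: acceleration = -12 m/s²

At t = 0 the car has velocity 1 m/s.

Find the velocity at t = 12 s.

Δv equals the area under the a-t graph; then v = v₀ + Δv.
0–2 s: -9 × 2 = -18 m/s
2–6 s: -3 × 4 = -12 m/s
6–8 s: -9 × 2 = -18 m/s
8–11 s: 6 × 3 = 18 m/s
11–12 s: -12 × 1 = -12 m/s
Δv = -42 m/s, so v(12) = 1 + (-42) = -41 m/s.

-41 m/s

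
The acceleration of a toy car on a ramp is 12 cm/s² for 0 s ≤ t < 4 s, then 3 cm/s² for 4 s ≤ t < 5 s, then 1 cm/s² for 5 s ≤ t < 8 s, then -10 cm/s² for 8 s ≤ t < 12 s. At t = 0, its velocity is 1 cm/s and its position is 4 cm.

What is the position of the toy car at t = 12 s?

On each constant-a segment, Δv = aΔt and Δx = v₀Δt + ½aΔt²; chain segment to segment.
0–4 s: v starts 1 cm/s; Δx = 1·4 + ½·12·4² = 100 cm; v ends 49 cm/s.
4–5 s: v starts 49 cm/s; Δx = 49·1 + ½·3·1² = 50.5 cm; v ends 52 cm/s.
5–8 s: v starts 52 cm/s; Δx = 52·3 + ½·1·3² = 160.5 cm; v ends 55 cm/s.
8–12 s: v starts 55 cm/s; Δx = 55·4 + ½·-10·4² = 140 cm; v ends 15 cm/s.
x(12) = 4 + Σ Δx = 455 cm.

455 cm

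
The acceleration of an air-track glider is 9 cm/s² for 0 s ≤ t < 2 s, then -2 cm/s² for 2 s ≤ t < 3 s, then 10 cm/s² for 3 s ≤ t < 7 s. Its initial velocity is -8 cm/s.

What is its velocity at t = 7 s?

48 cm/s

Δv equals the area under the a-t graph; then v = v₀ + Δv.
0–2 s: 9 × 2 = 18 cm/s
2–3 s: -2 × 1 = -2 cm/s
3–7 s: 10 × 4 = 40 cm/s
Δv = 56 cm/s, so v(7) = -8 + (56) = 48 cm/s.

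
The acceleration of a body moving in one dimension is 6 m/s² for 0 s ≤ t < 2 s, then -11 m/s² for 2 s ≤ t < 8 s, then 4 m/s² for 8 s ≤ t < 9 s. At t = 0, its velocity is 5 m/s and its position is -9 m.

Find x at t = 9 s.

-130 m

On each constant-a segment, Δv = aΔt and Δx = v₀Δt + ½aΔt²; chain segment to segment.
0–2 s: v starts 5 m/s; Δx = 5·2 + ½·6·2² = 22 m; v ends 17 m/s.
2–8 s: v starts 17 m/s; Δx = 17·6 + ½·-11·6² = -96 m; v ends -49 m/s.
8–9 s: v starts -49 m/s; Δx = -49·1 + ½·4·1² = -47 m; v ends -45 m/s.
x(9) = -9 + Σ Δx = -130 m.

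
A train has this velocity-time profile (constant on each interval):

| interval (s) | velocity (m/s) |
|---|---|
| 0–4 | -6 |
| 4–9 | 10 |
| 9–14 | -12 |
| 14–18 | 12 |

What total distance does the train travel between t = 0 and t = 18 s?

Total distance travelled is ∫|v| dt — sum the magnitudes of each area piece.
0–4 s: |-6| × 4 = 24 m
4–9 s: |10| × 5 = 50 m
9–14 s: |-12| × 5 = 60 m
14–18 s: |12| × 4 = 48 m
Total distance = 182 m

182 m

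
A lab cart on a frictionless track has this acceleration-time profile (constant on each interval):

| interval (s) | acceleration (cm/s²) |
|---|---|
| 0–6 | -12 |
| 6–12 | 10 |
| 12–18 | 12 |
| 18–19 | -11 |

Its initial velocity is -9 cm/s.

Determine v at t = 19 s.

40 cm/s

Δv equals the area under the a-t graph; then v = v₀ + Δv.
0–6 s: -12 × 6 = -72 cm/s
6–12 s: 10 × 6 = 60 cm/s
12–18 s: 12 × 6 = 72 cm/s
18–19 s: -11 × 1 = -11 cm/s
Δv = 49 cm/s, so v(19) = -9 + (49) = 40 cm/s.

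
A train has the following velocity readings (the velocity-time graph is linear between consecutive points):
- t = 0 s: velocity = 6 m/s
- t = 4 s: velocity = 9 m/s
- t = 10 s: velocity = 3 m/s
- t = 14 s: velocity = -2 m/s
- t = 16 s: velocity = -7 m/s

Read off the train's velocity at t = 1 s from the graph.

On 0–4 s the graph is linear from 6 to 9 m/s: v(1) = 6 + (9 − 6)·(1 − 0)/(4 − 0) = 6.75 m/s.

6.75 m/s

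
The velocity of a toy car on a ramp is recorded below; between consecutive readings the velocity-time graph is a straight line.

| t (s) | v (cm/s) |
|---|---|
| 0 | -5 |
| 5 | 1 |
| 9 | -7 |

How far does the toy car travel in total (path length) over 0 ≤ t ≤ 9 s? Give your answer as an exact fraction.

Total distance travelled is ∫|v| dt — sum the magnitudes of each area piece.
0–5 s: v = 0 at t = 25/6 s; triangle areas 125/12 + 5/12 = 65/6 cm
5–9 s: v = 0 at t = 5.5 s; triangle areas 0.25 + 12.25 = 12.5 cm
Total distance = 70/3 cm

70/3 cm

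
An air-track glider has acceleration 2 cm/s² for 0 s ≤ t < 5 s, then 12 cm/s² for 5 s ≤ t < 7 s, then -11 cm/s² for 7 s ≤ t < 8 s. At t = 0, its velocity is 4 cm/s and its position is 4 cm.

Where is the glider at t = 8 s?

On each constant-a segment, Δv = aΔt and Δx = v₀Δt + ½aΔt²; chain segment to segment.
0–5 s: v starts 4 cm/s; Δx = 4·5 + ½·2·5² = 45 cm; v ends 14 cm/s.
5–7 s: v starts 14 cm/s; Δx = 14·2 + ½·12·2² = 52 cm; v ends 38 cm/s.
7–8 s: v starts 38 cm/s; Δx = 38·1 + ½·-11·1² = 32.5 cm; v ends 27 cm/s.
x(8) = 4 + Σ Δx = 133.5 cm.

133.5 cm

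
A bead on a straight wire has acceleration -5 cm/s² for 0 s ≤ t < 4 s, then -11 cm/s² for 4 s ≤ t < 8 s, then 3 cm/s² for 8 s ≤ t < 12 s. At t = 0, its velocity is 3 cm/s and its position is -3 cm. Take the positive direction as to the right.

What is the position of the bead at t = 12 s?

-407 cm

On each constant-a segment, Δv = aΔt and Δx = v₀Δt + ½aΔt²; chain segment to segment.
0–4 s: v starts 3 cm/s; Δx = 3·4 + ½·-5·4² = -28 cm; v ends -17 cm/s.
4–8 s: v starts -17 cm/s; Δx = -17·4 + ½·-11·4² = -156 cm; v ends -61 cm/s.
8–12 s: v starts -61 cm/s; Δx = -61·4 + ½·3·4² = -220 cm; v ends -49 cm/s.
x(12) = -3 + Σ Δx = -407 cm.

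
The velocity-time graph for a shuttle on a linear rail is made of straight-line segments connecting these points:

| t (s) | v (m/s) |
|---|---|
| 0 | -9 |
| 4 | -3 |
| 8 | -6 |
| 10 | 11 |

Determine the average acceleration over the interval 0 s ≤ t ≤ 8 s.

0.375 m/s²

Average acceleration = Δv/Δt = (-6 − -9)/(8 − 0) = 0.375 m/s².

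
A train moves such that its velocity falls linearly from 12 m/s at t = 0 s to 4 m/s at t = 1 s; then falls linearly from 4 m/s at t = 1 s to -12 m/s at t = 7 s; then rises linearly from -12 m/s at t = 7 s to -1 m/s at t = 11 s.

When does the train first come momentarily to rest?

t = 2.5 s

v changes sign on 1–7 s (from 4 to -12); the graph is linear there, so v = 0 at t = 1 + (-4)·(7 − 1)/(-12 − 4) = 2.5 s.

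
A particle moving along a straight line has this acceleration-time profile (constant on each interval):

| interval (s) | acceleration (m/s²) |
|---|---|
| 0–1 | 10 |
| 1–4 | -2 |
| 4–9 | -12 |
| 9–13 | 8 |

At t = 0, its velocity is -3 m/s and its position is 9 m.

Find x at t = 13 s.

-294 m

On each constant-a segment, Δv = aΔt and Δx = v₀Δt + ½aΔt²; chain segment to segment.
0–1 s: v starts -3 m/s; Δx = -3·1 + ½·10·1² = 2 m; v ends 7 m/s.
1–4 s: v starts 7 m/s; Δx = 7·3 + ½·-2·3² = 12 m; v ends 1 m/s.
4–9 s: v starts 1 m/s; Δx = 1·5 + ½·-12·5² = -145 m; v ends -59 m/s.
9–13 s: v starts -59 m/s; Δx = -59·4 + ½·8·4² = -172 m; v ends -27 m/s.
x(13) = 9 + Σ Δx = -294 m.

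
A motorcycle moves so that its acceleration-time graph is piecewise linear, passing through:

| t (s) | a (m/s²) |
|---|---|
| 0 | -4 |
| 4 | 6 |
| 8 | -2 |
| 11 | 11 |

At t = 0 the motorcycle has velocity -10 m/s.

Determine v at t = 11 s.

15.5 m/s

Δv equals the area under the a-t graph; then v = v₀ + Δv.
0–4 s: ½(-4 + 6)(4) = 4 m/s
4–8 s: ½(6 + -2)(4) = 8 m/s
8–11 s: ½(-2 + 11)(3) = 13.5 m/s
Δv = 25.5 m/s, so v(11) = -10 + (25.5) = 15.5 m/s.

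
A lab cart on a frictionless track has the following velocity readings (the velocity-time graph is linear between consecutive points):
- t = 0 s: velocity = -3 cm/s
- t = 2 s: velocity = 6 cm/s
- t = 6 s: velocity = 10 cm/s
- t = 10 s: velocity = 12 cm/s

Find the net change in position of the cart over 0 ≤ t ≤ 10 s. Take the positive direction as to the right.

Net displacement equals the area under the velocity-time graph (areas below the axis count negative).
0–2 s: ½(-3 + 6)(2) = 3 cm
2–6 s: ½(6 + 10)(4) = 32 cm
6–10 s: ½(10 + 12)(4) = 44 cm
Net displacement = 79 cm

79 cm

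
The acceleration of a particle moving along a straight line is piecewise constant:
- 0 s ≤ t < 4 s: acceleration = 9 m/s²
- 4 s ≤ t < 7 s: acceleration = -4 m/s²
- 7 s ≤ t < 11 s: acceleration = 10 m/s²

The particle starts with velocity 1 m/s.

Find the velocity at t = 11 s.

Δv equals the area under the a-t graph; then v = v₀ + Δv.
0–4 s: 9 × 4 = 36 m/s
4–7 s: -4 × 3 = -12 m/s
7–11 s: 10 × 4 = 40 m/s
Δv = 64 m/s, so v(11) = 1 + (64) = 65 m/s.

65 m/s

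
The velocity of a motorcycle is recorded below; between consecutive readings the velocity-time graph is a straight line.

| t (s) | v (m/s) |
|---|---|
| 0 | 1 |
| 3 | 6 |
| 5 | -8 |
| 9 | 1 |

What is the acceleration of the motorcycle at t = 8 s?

2.25 m/s²

Acceleration is the slope of the v-t graph on 5–9 s: (1 − -8)/(9 − 5) = 2.25 m/s².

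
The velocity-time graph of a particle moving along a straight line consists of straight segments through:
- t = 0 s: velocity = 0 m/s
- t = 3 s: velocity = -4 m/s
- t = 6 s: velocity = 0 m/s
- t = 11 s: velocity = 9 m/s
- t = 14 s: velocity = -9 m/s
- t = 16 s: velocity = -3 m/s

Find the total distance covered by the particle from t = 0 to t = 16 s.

Total distance travelled is ∫|v| dt — sum the magnitudes of each area piece.
0–3 s: |½(0 + -4)(3)| = 6 m
3–6 s: |½(-4 + 0)(3)| = 6 m
6–11 s: |½(0 + 9)(5)| = 22.5 m
11–14 s: v = 0 at t = 12.5 s; triangle areas 6.75 + 6.75 = 13.5 m
14–16 s: |½(-9 + -3)(2)| = 12 m
Total distance = 60 m

60 m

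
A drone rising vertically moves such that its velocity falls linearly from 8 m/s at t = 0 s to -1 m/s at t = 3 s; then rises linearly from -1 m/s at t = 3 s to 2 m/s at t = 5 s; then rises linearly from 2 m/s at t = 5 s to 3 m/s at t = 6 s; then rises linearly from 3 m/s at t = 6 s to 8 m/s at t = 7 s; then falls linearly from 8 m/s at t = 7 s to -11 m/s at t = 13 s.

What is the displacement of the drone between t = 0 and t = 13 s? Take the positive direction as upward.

10.5 m

Displacement is the signed area under the v-t curve.
0–3 s: ½(8 + -1)(3) = 10.5 m
3–5 s: ½(-1 + 2)(2) = 1 m
5–6 s: ½(2 + 3)(1) = 2.5 m
6–7 s: ½(3 + 8)(1) = 5.5 m
7–13 s: ½(8 + -11)(6) = -9 m
Net displacement = 10.5 m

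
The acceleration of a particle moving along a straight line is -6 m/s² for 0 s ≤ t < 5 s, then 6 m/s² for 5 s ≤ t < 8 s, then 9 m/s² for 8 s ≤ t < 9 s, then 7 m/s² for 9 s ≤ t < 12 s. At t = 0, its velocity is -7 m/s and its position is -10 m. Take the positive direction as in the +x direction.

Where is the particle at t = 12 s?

-217 m

On each constant-a segment, Δv = aΔt and Δx = v₀Δt + ½aΔt²; chain segment to segment.
0–5 s: v starts -7 m/s; Δx = -7·5 + ½·-6·5² = -110 m; v ends -37 m/s.
5–8 s: v starts -37 m/s; Δx = -37·3 + ½·6·3² = -84 m; v ends -19 m/s.
8–9 s: v starts -19 m/s; Δx = -19·1 + ½·9·1² = -14.5 m; v ends -10 m/s.
9–12 s: v starts -10 m/s; Δx = -10·3 + ½·7·3² = 1.5 m; v ends 11 m/s.
x(12) = -10 + Σ Δx = -217 m.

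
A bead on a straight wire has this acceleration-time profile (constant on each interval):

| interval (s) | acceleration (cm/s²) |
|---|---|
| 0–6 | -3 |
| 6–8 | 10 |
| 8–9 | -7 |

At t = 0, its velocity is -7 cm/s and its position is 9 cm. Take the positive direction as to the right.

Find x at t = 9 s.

On each constant-a segment, Δv = aΔt and Δx = v₀Δt + ½aΔt²; chain segment to segment.
0–6 s: v starts -7 cm/s; Δx = -7·6 + ½·-3·6² = -96 cm; v ends -25 cm/s.
6–8 s: v starts -25 cm/s; Δx = -25·2 + ½·10·2² = -30 cm; v ends -5 cm/s.
8–9 s: v starts -5 cm/s; Δx = -5·1 + ½·-7·1² = -8.5 cm; v ends -12 cm/s.
x(9) = 9 + Σ Δx = -125.5 cm.

-125.5 cm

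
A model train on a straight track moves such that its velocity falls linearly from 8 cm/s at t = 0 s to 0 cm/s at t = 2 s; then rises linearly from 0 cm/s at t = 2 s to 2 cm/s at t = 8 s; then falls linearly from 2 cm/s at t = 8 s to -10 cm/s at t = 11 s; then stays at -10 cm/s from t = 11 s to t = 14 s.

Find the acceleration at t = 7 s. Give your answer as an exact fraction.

Acceleration is the slope of the v-t graph on 2–8 s: (2 − 0)/(8 − 2) = 1/3 cm/s².

1/3 cm/s²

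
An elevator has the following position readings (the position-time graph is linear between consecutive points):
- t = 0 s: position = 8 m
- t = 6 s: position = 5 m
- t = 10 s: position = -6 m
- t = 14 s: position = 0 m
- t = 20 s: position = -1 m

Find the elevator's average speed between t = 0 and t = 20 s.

1.05 m/s

Average speed = (total path length)/(elapsed time); on a piecewise-linear x-t graph the path length is Σ|Δx|.
0–6 s: |Δx| = |5 − 8| = 3 m
6–10 s: |Δx| = |-6 − 5| = 11 m
10–14 s: |Δx| = |0 − -6| = 6 m
14–20 s: |Δx| = |-1 − 0| = 1 m
Total path = 21 m; average speed = 21/20 = 1.05 m/s.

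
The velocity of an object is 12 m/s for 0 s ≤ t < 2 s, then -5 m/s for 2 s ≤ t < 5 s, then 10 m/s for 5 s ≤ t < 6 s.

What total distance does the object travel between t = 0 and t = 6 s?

Distance (not displacement) is the total path length: add the absolute areas under v-t.
0–2 s: |12| × 2 = 24 m
2–5 s: |-5| × 3 = 15 m
5–6 s: |10| × 1 = 10 m
Total distance = 49 m

49 m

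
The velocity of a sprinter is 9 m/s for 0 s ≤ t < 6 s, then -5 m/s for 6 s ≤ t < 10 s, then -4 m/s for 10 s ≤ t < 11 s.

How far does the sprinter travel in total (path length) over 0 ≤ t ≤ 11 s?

Total distance travelled is ∫|v| dt — sum the magnitudes of each area piece.
0–6 s: |9| × 6 = 54 m
6–10 s: |-5| × 4 = 20 m
10–11 s: |-4| × 1 = 4 m
Total distance = 78 m

78 m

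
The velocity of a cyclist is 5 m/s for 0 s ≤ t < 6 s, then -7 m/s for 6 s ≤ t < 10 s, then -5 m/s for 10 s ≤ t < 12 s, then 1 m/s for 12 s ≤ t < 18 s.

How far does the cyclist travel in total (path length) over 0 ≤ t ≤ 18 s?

Total distance travelled is ∫|v| dt — sum the magnitudes of each area piece.
0–6 s: |5| × 6 = 30 m
6–10 s: |-7| × 4 = 28 m
10–12 s: |-5| × 2 = 10 m
12–18 s: |1| × 6 = 6 m
Total distance = 74 m

74 m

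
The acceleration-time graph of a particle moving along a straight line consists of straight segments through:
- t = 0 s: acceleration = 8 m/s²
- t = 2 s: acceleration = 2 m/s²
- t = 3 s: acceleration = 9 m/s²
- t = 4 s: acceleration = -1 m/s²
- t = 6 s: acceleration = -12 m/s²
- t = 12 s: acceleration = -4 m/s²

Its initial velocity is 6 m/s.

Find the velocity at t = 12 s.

-35.5 m/s

Δv equals the area under the a-t graph; then v = v₀ + Δv.
0–2 s: ½(8 + 2)(2) = 10 m/s
2–3 s: ½(2 + 9)(1) = 5.5 m/s
3–4 s: ½(9 + -1)(1) = 4 m/s
4–6 s: ½(-1 + -12)(2) = -13 m/s
6–12 s: ½(-12 + -4)(6) = -48 m/s
Δv = -41.5 m/s, so v(12) = 6 + (-41.5) = -35.5 m/s.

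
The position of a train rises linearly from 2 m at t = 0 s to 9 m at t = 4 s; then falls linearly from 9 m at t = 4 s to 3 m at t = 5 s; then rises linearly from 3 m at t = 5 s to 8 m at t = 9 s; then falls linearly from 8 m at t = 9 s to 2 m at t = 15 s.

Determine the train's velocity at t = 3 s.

Velocity is the slope of the x-t graph on 0–4 s: (9 − 2)/(4 − 0) = 1.75 m/s.

1.75 m/s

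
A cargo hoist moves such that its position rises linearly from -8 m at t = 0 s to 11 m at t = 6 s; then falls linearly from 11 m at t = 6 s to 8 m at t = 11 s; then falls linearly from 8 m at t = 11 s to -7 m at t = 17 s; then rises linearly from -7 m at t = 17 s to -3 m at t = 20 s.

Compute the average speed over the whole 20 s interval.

Average speed = (total path length)/(elapsed time); on a piecewise-linear x-t graph the path length is Σ|Δx|.
0–6 s: |Δx| = |11 − -8| = 19 m
6–11 s: |Δx| = |8 − 11| = 3 m
11–17 s: |Δx| = |-7 − 8| = 15 m
17–20 s: |Δx| = |-3 − -7| = 4 m
Total path = 41 m; average speed = 41/20 = 2.05 m/s.

2.05 m/s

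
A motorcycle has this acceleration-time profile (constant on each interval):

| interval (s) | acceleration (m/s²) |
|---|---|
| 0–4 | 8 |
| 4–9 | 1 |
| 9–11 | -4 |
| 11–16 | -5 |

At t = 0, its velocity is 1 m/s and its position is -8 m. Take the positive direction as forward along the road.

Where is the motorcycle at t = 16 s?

On each constant-a segment, Δv = aΔt and Δx = v₀Δt + ½aΔt²; chain segment to segment.
0–4 s: v starts 1 m/s; Δx = 1·4 + ½·8·4² = 68 m; v ends 33 m/s.
4–9 s: v starts 33 m/s; Δx = 33·5 + ½·1·5² = 177.5 m; v ends 38 m/s.
9–11 s: v starts 38 m/s; Δx = 38·2 + ½·-4·2² = 68 m; v ends 30 m/s.
11–16 s: v starts 30 m/s; Δx = 30·5 + ½·-5·5² = 87.5 m; v ends 5 m/s.
x(16) = -8 + Σ Δx = 393 m.

393 m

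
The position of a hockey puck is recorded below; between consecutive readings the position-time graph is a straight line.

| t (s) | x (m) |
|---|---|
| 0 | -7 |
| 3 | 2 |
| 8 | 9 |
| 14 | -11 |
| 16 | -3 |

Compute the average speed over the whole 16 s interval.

2.75 m/s

Average speed = (total path length)/(elapsed time); on a piecewise-linear x-t graph the path length is Σ|Δx|.
0–3 s: |Δx| = |2 − -7| = 9 m
3–8 s: |Δx| = |9 − 2| = 7 m
8–14 s: |Δx| = |-11 − 9| = 20 m
14–16 s: |Δx| = |-3 − -11| = 8 m
Total path = 44 m; average speed = 44/16 = 2.75 m/s.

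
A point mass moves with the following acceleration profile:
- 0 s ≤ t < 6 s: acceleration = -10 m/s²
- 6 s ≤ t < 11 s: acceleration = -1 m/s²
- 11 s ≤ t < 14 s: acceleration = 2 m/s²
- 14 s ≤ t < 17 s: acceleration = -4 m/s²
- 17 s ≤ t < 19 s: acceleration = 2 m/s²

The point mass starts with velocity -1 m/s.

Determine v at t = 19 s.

Δv equals the area under the a-t graph; then v = v₀ + Δv.
0–6 s: -10 × 6 = -60 m/s
6–11 s: -1 × 5 = -5 m/s
11–14 s: 2 × 3 = 6 m/s
14–17 s: -4 × 3 = -12 m/s
17–19 s: 2 × 2 = 4 m/s
Δv = -67 m/s, so v(19) = -1 + (-67) = -68 m/s.

-68 m/s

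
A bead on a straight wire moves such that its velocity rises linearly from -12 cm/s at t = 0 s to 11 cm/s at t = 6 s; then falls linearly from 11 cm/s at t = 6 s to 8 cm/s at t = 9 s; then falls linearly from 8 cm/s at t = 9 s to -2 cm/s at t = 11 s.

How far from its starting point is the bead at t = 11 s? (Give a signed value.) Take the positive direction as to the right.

Displacement is the signed area under the v-t curve.
0–6 s: ½(-12 + 11)(6) = -3 cm
6–9 s: ½(11 + 8)(3) = 28.5 cm
9–11 s: ½(8 + -2)(2) = 6 cm
Net displacement = 31.5 cm

31.5 cm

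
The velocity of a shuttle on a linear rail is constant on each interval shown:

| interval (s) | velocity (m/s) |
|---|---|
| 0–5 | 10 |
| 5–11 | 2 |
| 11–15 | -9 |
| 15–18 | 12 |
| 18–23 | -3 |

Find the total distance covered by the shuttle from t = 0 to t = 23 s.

Total distance travelled is ∫|v| dt — sum the magnitudes of each area piece.
0–5 s: |10| × 5 = 50 m
5–11 s: |2| × 6 = 12 m
11–15 s: |-9| × 4 = 36 m
15–18 s: |12| × 3 = 36 m
18–23 s: |-3| × 5 = 15 m
Total distance = 149 m

149 m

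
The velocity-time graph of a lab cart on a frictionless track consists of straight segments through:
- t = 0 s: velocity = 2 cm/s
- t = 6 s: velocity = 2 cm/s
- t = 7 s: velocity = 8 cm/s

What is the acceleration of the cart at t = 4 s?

0 cm/s²

Acceleration is the slope of the v-t graph on 0–6 s: (2 − 2)/(6 − 0) = 0 cm/s².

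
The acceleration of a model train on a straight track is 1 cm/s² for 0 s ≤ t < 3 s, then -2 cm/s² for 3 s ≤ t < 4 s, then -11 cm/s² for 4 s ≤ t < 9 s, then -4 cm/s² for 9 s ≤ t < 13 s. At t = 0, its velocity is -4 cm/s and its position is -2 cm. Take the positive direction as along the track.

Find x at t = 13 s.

On each constant-a segment, Δv = aΔt and Δx = v₀Δt + ½aΔt²; chain segment to segment.
0–3 s: v starts -4 cm/s; Δx = -4·3 + ½·1·3² = -7.5 cm; v ends -1 cm/s.
3–4 s: v starts -1 cm/s; Δx = -1·1 + ½·-2·1² = -2 cm; v ends -3 cm/s.
4–9 s: v starts -3 cm/s; Δx = -3·5 + ½·-11·5² = -152.5 cm; v ends -58 cm/s.
9–13 s: v starts -58 cm/s; Δx = -58·4 + ½·-4·4² = -264 cm; v ends -74 cm/s.
x(13) = -2 + Σ Δx = -428 cm.

-428 cm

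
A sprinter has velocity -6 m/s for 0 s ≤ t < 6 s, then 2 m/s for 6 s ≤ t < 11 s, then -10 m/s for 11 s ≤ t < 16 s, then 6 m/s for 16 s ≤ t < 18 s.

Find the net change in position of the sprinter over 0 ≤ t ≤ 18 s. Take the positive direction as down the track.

Displacement is the signed area under the v-t curve.
0–6 s: -6 × 6 = -36 m
6–11 s: 2 × 5 = 10 m
11–16 s: -10 × 5 = -50 m
16–18 s: 6 × 2 = 12 m
Net displacement = -64 m

-64 m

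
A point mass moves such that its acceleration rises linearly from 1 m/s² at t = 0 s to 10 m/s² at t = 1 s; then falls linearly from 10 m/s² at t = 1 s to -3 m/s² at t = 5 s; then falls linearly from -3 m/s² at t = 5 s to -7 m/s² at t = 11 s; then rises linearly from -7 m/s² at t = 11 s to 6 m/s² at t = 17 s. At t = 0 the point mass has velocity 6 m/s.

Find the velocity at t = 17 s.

-7.5 m/s

Δv equals the area under the a-t graph; then v = v₀ + Δv.
0–1 s: ½(1 + 10)(1) = 5.5 m/s
1–5 s: ½(10 + -3)(4) = 14 m/s
5–11 s: ½(-3 + -7)(6) = -30 m/s
11–17 s: ½(-7 + 6)(6) = -3 m/s
Δv = -13.5 m/s, so v(17) = 6 + (-13.5) = -7.5 m/s.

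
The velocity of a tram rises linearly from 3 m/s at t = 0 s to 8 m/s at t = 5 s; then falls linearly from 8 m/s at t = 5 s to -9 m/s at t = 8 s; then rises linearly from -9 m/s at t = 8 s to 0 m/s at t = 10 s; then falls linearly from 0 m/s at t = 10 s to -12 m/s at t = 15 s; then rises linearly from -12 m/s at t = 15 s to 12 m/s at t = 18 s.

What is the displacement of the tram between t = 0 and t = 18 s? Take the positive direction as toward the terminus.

Net displacement equals the area under the velocity-time graph (areas below the axis count negative).
0–5 s: ½(3 + 8)(5) = 27.5 m
5–8 s: ½(8 + -9)(3) = -1.5 m
8–10 s: ½(-9 + 0)(2) = -9 m
10–15 s: ½(0 + -12)(5) = -30 m
15–18 s: ½(-12 + 12)(3) = 0 m
Net displacement = -13 m

-13 m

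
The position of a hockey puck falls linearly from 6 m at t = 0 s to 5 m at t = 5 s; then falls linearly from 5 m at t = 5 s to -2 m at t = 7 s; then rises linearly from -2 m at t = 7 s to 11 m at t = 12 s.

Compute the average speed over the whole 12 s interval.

Average speed = (total path length)/(elapsed time); on a piecewise-linear x-t graph the path length is Σ|Δx|.
0–5 s: |Δx| = |5 − 6| = 1 m
5–7 s: |Δx| = |-2 − 5| = 7 m
7–12 s: |Δx| = |11 − -2| = 13 m
Total path = 21 m; average speed = 21/12 = 1.75 m/s.

1.75 m/s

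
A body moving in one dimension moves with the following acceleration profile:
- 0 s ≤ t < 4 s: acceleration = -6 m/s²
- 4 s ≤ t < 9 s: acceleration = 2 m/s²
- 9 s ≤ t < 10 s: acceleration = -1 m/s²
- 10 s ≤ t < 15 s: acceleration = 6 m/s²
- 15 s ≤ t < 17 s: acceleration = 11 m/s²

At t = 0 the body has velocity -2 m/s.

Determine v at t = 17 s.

35 m/s

Δv equals the area under the a-t graph; then v = v₀ + Δv.
0–4 s: -6 × 4 = -24 m/s
4–9 s: 2 × 5 = 10 m/s
9–10 s: -1 × 1 = -1 m/s
10–15 s: 6 × 5 = 30 m/s
15–17 s: 11 × 2 = 22 m/s
Δv = 37 m/s, so v(17) = -2 + (37) = 35 m/s.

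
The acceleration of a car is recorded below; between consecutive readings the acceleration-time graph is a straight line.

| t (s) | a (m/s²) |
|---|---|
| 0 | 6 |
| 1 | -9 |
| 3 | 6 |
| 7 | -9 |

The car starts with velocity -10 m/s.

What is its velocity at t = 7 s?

Δv equals the area under the a-t graph; then v = v₀ + Δv.
0–1 s: ½(6 + -9)(1) = -1.5 m/s
1–3 s: ½(-9 + 6)(2) = -3 m/s
3–7 s: ½(6 + -9)(4) = -6 m/s
Δv = -10.5 m/s, so v(7) = -10 + (-10.5) = -20.5 m/s.

-20.5 m/s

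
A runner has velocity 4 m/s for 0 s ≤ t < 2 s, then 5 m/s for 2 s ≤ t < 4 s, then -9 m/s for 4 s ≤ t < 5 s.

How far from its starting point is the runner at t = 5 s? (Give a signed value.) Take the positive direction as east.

9 m

Net displacement equals the area under the velocity-time graph (areas below the axis count negative).
0–2 s: 4 × 2 = 8 m
2–4 s: 5 × 2 = 10 m
4–5 s: -9 × 1 = -9 m
Net displacement = 9 m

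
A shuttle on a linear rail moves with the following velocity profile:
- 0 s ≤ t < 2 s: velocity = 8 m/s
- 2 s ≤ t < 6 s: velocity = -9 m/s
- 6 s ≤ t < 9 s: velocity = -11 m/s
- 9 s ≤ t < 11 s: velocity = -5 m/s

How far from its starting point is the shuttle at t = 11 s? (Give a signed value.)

Net displacement equals the area under the velocity-time graph (areas below the axis count negative).
0–2 s: 8 × 2 = 16 m
2–6 s: -9 × 4 = -36 m
6–9 s: -11 × 3 = -33 m
9–11 s: -5 × 2 = -10 m
Net displacement = -63 m

-63 m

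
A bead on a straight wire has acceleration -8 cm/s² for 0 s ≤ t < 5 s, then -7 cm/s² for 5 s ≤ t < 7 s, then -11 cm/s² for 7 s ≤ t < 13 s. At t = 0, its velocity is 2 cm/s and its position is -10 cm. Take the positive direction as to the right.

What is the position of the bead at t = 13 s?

-700 cm

On each constant-a segment, Δv = aΔt and Δx = v₀Δt + ½aΔt²; chain segment to segment.
0–5 s: v starts 2 cm/s; Δx = 2·5 + ½·-8·5² = -90 cm; v ends -38 cm/s.
5–7 s: v starts -38 cm/s; Δx = -38·2 + ½·-7·2² = -90 cm; v ends -52 cm/s.
7–13 s: v starts -52 cm/s; Δx = -52·6 + ½·-11·6² = -510 cm; v ends -118 cm/s.
x(13) = -10 + Σ Δx = -700 cm.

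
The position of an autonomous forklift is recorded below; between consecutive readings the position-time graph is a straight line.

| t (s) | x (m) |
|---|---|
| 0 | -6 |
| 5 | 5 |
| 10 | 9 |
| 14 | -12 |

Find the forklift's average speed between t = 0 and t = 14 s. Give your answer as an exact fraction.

18/7 m/s

Average speed = (total path length)/(elapsed time); on a piecewise-linear x-t graph the path length is Σ|Δx|.
0–5 s: |Δx| = |5 − -6| = 11 m
5–10 s: |Δx| = |9 − 5| = 4 m
10–14 s: |Δx| = |-12 − 9| = 21 m
Total path = 36 m; average speed = 36/14 = 18/7 m/s.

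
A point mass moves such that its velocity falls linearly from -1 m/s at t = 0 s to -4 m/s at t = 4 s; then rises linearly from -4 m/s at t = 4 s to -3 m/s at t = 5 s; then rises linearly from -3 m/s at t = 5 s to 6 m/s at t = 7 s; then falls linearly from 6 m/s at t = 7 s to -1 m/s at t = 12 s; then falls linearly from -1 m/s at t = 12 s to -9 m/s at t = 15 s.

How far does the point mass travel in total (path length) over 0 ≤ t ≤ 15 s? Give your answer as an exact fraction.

327/7 m

Distance (not displacement) is the total path length: add the absolute areas under v-t.
0–4 s: |½(-1 + -4)(4)| = 10 m
4–5 s: |½(-4 + -3)(1)| = 3.5 m
5–7 s: v = 0 at t = 17/3 s; triangle areas 1 + 4 = 5 m
7–12 s: v = 0 at t = 79/7 s; triangle areas 90/7 + 5/14 = 185/14 m
12–15 s: |½(-1 + -9)(3)| = 15 m
Total distance = 327/7 m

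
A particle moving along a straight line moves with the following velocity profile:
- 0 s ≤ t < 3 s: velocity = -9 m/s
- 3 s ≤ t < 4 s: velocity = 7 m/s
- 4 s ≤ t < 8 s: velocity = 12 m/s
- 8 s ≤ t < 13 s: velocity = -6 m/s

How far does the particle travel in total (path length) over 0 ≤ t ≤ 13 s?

112 m

Total distance travelled is ∫|v| dt — sum the magnitudes of each area piece.
0–3 s: |-9| × 3 = 27 m
3–4 s: |7| × 1 = 7 m
4–8 s: |12| × 4 = 48 m
8–13 s: |-6| × 5 = 30 m
Total distance = 112 m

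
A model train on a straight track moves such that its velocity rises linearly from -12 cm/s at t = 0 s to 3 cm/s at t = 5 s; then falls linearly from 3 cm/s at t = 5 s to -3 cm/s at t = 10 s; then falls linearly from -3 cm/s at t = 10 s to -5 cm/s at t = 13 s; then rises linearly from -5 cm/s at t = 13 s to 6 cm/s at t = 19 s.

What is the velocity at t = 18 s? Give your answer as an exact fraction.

25/6 cm/s

On 13–19 s the graph is linear from -5 to 6 cm/s: v(18) = -5 + (6 − -5)·(18 − 13)/(19 − 13) = 25/6 cm/s.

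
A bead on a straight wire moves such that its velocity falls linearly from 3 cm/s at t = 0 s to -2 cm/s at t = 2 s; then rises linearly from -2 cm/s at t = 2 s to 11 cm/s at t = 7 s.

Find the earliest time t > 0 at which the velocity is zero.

t = 1.2 s

v changes sign on 0–2 s (from 3 to -2); the graph is linear there, so v = 0 at t = 0 + (-3)·(2 − 0)/(-2 − 3) = 1.2 s.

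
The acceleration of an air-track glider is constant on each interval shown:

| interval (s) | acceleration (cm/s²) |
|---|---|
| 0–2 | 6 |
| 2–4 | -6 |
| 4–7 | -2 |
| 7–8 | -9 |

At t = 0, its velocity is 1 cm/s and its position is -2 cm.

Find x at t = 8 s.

On each constant-a segment, Δv = aΔt and Δx = v₀Δt + ½aΔt²; chain segment to segment.
0–2 s: v starts 1 cm/s; Δx = 1·2 + ½·6·2² = 14 cm; v ends 13 cm/s.
2–4 s: v starts 13 cm/s; Δx = 13·2 + ½·-6·2² = 14 cm; v ends 1 cm/s.
4–7 s: v starts 1 cm/s; Δx = 1·3 + ½·-2·3² = -6 cm; v ends -5 cm/s.
7–8 s: v starts -5 cm/s; Δx = -5·1 + ½·-9·1² = -9.5 cm; v ends -14 cm/s.
x(8) = -2 + Σ Δx = 10.5 cm.

10.5 cm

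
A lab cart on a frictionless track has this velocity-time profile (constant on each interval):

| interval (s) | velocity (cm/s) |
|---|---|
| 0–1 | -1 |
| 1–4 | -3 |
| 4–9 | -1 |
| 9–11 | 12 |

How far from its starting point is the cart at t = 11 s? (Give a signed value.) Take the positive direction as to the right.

9 cm

Displacement is the signed area under the v-t curve.
0–1 s: -1 × 1 = -1 cm
1–4 s: -3 × 3 = -9 cm
4–9 s: -1 × 5 = -5 cm
9–11 s: 12 × 2 = 24 cm
Net displacement = 9 cm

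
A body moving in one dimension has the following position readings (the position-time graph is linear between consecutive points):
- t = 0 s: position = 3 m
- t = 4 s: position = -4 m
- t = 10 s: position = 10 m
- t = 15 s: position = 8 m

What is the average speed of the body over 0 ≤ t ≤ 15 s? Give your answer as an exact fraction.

Average speed = (total path length)/(elapsed time); on a piecewise-linear x-t graph the path length is Σ|Δx|.
0–4 s: |Δx| = |-4 − 3| = 7 m
4–10 s: |Δx| = |10 − -4| = 14 m
10–15 s: |Δx| = |8 − 10| = 2 m
Total path = 23 m; average speed = 23/15 = 23/15 m/s.

23/15 m/s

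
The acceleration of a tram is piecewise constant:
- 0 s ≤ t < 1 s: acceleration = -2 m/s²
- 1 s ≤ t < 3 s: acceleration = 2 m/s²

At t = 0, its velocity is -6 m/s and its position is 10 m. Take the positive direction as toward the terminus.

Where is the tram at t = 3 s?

-9 m

On each constant-a segment, Δv = aΔt and Δx = v₀Δt + ½aΔt²; chain segment to segment.
0–1 s: v starts -6 m/s; Δx = -6·1 + ½·-2·1² = -7 m; v ends -8 m/s.
1–3 s: v starts -8 m/s; Δx = -8·2 + ½·2·2² = -12 m; v ends -4 m/s.
x(3) = 10 + Σ Δx = -9 m.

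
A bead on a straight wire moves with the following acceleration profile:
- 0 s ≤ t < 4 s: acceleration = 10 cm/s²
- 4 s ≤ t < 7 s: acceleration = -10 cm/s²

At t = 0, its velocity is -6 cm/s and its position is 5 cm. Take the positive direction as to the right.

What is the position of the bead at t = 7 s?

118 cm

On each constant-a segment, Δv = aΔt and Δx = v₀Δt + ½aΔt²; chain segment to segment.
0–4 s: v starts -6 cm/s; Δx = -6·4 + ½·10·4² = 56 cm; v ends 34 cm/s.
4–7 s: v starts 34 cm/s; Δx = 34·3 + ½·-10·3² = 57 cm; v ends 4 cm/s.
x(7) = 5 + Σ Δx = 118 cm.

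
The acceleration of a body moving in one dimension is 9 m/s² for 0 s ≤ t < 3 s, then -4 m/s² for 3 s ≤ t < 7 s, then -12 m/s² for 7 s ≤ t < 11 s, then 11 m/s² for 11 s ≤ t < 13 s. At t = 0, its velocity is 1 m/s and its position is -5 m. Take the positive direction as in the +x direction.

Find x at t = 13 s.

On each constant-a segment, Δv = aΔt and Δx = v₀Δt + ½aΔt²; chain segment to segment.
0–3 s: v starts 1 m/s; Δx = 1·3 + ½·9·3² = 43.5 m; v ends 28 m/s.
3–7 s: v starts 28 m/s; Δx = 28·4 + ½·-4·4² = 80 m; v ends 12 m/s.
7–11 s: v starts 12 m/s; Δx = 12·4 + ½·-12·4² = -48 m; v ends -36 m/s.
11–13 s: v starts -36 m/s; Δx = -36·2 + ½·11·2² = -50 m; v ends -14 m/s.
x(13) = -5 + Σ Δx = 20.5 m.

20.5 m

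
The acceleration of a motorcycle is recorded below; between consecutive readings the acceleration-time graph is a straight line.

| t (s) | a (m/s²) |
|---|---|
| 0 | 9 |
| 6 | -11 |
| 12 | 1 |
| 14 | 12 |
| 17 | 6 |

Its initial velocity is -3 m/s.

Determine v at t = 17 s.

1 m/s

Δv equals the area under the a-t graph; then v = v₀ + Δv.
0–6 s: ½(9 + -11)(6) = -6 m/s
6–12 s: ½(-11 + 1)(6) = -30 m/s
12–14 s: ½(1 + 12)(2) = 13 m/s
14–17 s: ½(12 + 6)(3) = 27 m/s
Δv = 4 m/s, so v(17) = -3 + (4) = 1 m/s.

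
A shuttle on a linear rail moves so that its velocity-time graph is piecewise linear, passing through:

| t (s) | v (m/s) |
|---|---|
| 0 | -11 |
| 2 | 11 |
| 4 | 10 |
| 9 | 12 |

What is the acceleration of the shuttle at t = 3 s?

Acceleration is the slope of the v-t graph on 2–4 s: (10 − 11)/(4 − 2) = -0.5 m/s².

-0.5 m/s²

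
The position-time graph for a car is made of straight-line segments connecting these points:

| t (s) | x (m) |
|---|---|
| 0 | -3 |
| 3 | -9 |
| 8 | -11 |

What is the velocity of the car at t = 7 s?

Velocity is the slope of the x-t graph on 3–8 s: (-11 − -9)/(8 − 3) = -0.4 m/s.

-0.4 m/s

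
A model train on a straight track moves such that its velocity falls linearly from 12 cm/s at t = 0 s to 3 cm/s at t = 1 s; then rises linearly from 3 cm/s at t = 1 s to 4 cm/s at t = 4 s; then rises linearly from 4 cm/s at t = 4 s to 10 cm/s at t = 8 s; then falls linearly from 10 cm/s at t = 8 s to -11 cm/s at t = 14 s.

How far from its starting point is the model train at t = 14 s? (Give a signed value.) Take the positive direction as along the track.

Displacement is the signed area under the v-t curve.
0–1 s: ½(12 + 3)(1) = 7.5 cm
1–4 s: ½(3 + 4)(3) = 10.5 cm
4–8 s: ½(4 + 10)(4) = 28 cm
8–14 s: ½(10 + -11)(6) = -3 cm
Net displacement = 43 cm

43 cm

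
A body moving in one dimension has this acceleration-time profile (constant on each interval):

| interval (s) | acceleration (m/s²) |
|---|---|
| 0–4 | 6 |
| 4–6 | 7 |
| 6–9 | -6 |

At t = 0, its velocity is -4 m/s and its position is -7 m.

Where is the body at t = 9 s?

154 m

On each constant-a segment, Δv = aΔt and Δx = v₀Δt + ½aΔt²; chain segment to segment.
0–4 s: v starts -4 m/s; Δx = -4·4 + ½·6·4² = 32 m; v ends 20 m/s.
4–6 s: v starts 20 m/s; Δx = 20·2 + ½·7·2² = 54 m; v ends 34 m/s.
6–9 s: v starts 34 m/s; Δx = 34·3 + ½·-6·3² = 75 m; v ends 16 m/s.
x(9) = -7 + Σ Δx = 154 m.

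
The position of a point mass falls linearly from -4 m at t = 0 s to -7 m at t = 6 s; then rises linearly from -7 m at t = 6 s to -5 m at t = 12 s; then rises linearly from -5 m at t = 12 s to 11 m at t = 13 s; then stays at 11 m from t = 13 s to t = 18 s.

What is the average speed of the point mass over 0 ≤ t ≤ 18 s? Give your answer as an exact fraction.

Average speed = (total path length)/(elapsed time); on a piecewise-linear x-t graph the path length is Σ|Δx|.
0–6 s: |Δx| = |-7 − -4| = 3 m
6–12 s: |Δx| = |-5 − -7| = 2 m
12–13 s: |Δx| = |11 − -5| = 16 m
13–18 s: |Δx| = |11 − 11| = 0 m
Total path = 21 m; average speed = 21/18 = 7/6 m/s.

7/6 m/s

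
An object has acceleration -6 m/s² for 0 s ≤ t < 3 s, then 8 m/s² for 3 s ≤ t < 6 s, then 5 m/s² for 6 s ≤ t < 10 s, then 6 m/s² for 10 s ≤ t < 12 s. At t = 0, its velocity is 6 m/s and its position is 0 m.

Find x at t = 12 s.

On each constant-a segment, Δv = aΔt and Δx = v₀Δt + ½aΔt²; chain segment to segment.
0–3 s: v starts 6 m/s; Δx = 6·3 + ½·-6·3² = -9 m; v ends -12 m/s.
3–6 s: v starts -12 m/s; Δx = -12·3 + ½·8·3² = 0 m; v ends 12 m/s.
6–10 s: v starts 12 m/s; Δx = 12·4 + ½·5·4² = 88 m; v ends 32 m/s.
10–12 s: v starts 32 m/s; Δx = 32·2 + ½·6·2² = 76 m; v ends 44 m/s.
x(12) = 0 + Σ Δx = 155 m.

155 m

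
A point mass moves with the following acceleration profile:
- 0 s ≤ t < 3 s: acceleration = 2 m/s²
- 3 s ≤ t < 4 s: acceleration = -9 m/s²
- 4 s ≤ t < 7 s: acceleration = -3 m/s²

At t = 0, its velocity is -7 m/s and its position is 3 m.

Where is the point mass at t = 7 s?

On each constant-a segment, Δv = aΔt and Δx = v₀Δt + ½aΔt²; chain segment to segment.
0–3 s: v starts -7 m/s; Δx = -7·3 + ½·2·3² = -12 m; v ends -1 m/s.
3–4 s: v starts -1 m/s; Δx = -1·1 + ½·-9·1² = -5.5 m; v ends -10 m/s.
4–7 s: v starts -10 m/s; Δx = -10·3 + ½·-3·3² = -43.5 m; v ends -19 m/s.
x(7) = 3 + Σ Δx = -58 m.

-58 m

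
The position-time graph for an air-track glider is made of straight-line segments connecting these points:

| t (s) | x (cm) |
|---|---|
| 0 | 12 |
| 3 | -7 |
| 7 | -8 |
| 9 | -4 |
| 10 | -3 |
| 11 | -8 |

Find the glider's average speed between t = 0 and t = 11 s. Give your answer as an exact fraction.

30/11 cm/s

Average speed = (total path length)/(elapsed time); on a piecewise-linear x-t graph the path length is Σ|Δx|.
0–3 s: |Δx| = |-7 − 12| = 19 cm
3–7 s: |Δx| = |-8 − -7| = 1 cm
7–9 s: |Δx| = |-4 − -8| = 4 cm
9–10 s: |Δx| = |-3 − -4| = 1 cm
10–11 s: |Δx| = |-8 − -3| = 5 cm
Total path = 30 cm; average speed = 30/11 = 30/11 cm/s.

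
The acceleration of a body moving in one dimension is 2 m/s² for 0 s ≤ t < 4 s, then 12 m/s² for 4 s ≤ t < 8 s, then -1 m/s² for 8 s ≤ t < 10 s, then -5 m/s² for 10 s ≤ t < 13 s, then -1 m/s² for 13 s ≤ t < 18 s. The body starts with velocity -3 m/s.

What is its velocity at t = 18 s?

31 m/s

Δv equals the area under the a-t graph; then v = v₀ + Δv.
0–4 s: 2 × 4 = 8 m/s
4–8 s: 12 × 4 = 48 m/s
8–10 s: -1 × 2 = -2 m/s
10–13 s: -5 × 3 = -15 m/s
13–18 s: -1 × 5 = -5 m/s
Δv = 34 m/s, so v(18) = -3 + (34) = 31 m/s.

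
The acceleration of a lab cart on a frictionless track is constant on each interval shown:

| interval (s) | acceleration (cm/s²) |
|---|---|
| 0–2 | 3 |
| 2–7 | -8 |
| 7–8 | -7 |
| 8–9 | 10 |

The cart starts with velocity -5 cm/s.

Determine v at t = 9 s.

Δv equals the area under the a-t graph; then v = v₀ + Δv.
0–2 s: 3 × 2 = 6 cm/s
2–7 s: -8 × 5 = -40 cm/s
7–8 s: -7 × 1 = -7 cm/s
8–9 s: 10 × 1 = 10 cm/s
Δv = -31 cm/s, so v(9) = -5 + (-31) = -36 cm/s.

-36 cm/s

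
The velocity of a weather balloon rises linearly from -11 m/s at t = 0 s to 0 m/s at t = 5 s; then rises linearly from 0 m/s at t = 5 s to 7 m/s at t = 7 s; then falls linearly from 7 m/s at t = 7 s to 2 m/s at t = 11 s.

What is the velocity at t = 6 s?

On 5–7 s the graph is linear from 0 to 7 m/s: v(6) = 0 + (7 − 0)·(6 − 5)/(7 − 5) = 3.5 m/s.

3.5 m/s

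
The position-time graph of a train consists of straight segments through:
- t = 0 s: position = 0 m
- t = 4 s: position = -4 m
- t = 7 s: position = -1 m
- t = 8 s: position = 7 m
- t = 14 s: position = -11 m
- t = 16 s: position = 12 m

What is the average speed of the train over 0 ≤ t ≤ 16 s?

Average speed = (total path length)/(elapsed time); on a piecewise-linear x-t graph the path length is Σ|Δx|.
0–4 s: |Δx| = |-4 − 0| = 4 m
4–7 s: |Δx| = |-1 − -4| = 3 m
7–8 s: |Δx| = |7 − -1| = 8 m
8–14 s: |Δx| = |-11 − 7| = 18 m
14–16 s: |Δx| = |12 − -11| = 23 m
Total path = 56 m; average speed = 56/16 = 3.5 m/s.

3.5 m/s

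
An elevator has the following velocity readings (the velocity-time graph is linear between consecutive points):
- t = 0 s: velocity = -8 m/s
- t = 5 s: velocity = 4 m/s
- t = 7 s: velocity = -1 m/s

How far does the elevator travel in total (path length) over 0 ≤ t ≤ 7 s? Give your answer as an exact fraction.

Distance (not displacement) is the total path length: add the absolute areas under v-t.
0–5 s: v = 0 at t = 10/3 s; triangle areas 40/3 + 10/3 = 50/3 m
5–7 s: v = 0 at t = 6.6 s; triangle areas 3.2 + 0.2 = 3.4 m
Total distance = 301/15 m

301/15 m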